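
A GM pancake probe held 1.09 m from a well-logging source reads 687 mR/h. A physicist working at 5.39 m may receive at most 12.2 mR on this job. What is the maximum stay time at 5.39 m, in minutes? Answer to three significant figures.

Using I₁d₁² = I₂d₂², rate at 5.39 m:
687 × (1.09/5.39)² = 687 × 0.04090 = 28.10 mR/h.
Stay time = 12.2 mR ÷ 28.10 mR/h = 0.4342 h = 26.05 min.

26.1 min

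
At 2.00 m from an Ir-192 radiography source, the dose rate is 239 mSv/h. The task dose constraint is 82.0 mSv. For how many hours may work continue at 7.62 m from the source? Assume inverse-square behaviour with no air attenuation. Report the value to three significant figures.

By the inverse-square law, rate at 7.62 m:
239 × (2.00/7.62)² = 239 × 0.06889 = 16.46 mSv/h.
Stay time = 82.0 mSv ÷ 16.46 mSv/h = 4.982 h.

4.98 h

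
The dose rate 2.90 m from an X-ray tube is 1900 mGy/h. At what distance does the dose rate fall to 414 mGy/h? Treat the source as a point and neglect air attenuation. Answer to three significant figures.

Since intensity falls as 1/r², d₂ = d₁·√(I₁/I₂).
I₁/I₂ = 1900/414 = 4.589, so d₂ = 2.90 × √4.589 = 6.212 m.

6.21 m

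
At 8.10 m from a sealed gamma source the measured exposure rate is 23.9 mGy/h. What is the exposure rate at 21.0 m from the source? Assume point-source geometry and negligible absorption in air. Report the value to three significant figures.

3.56 mGy/h

By the inverse-square law, scaling from 8.10 m to 21.0 m:
(8.10/21.0)² = 0.1488, so 23.9 × 0.1488 = 3.556 mGy/h.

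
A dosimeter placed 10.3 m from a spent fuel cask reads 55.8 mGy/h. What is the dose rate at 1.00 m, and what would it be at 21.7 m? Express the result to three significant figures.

By the inverse-square law,
At 1.00 m: (10.3/1.00)² = 106.1, so 55.8 × 106.1 = 5920 mGy/h
At 21.7 m: (1.00/21.7)² = 0.002124, so 5920 × 0.002124 = 12.57 mGy/h.

5920 mGy/h; 12.6 mGy/h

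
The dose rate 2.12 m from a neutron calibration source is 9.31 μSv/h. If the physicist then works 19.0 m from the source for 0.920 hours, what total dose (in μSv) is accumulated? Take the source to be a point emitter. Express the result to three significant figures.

Intensity scales as (d₁/d₂)², so rate at 19.0 m:
9.31 × (2.12/19.0)² = 9.31 × 0.01245 = 0.1159 μSv/h.
Dose = rate × time = 0.1159 μSv/h × 0.9200 h = 0.1066 μSv.

0.107 μSv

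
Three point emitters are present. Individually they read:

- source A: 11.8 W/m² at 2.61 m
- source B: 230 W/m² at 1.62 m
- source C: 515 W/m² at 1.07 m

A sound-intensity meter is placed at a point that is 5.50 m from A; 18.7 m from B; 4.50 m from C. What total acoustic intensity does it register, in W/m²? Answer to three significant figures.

33.5 W/m²

Each source contributes Iᵢ·(dᵢ/rᵢ)²; contributions add.
A: 11.8 × (2.61/5.50)² = 2.657 W/m²
B: 230 × (1.62/18.7)² = 1.726 W/m²
C: 515 × (1.07/4.50)² = 29.12 W/m²
Total = 2.657 + 1.726 + 29.12 = 33.50 W/m².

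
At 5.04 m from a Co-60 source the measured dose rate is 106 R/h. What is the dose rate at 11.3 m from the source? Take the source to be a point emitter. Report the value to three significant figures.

21.1 R/h

Applying the 1/r² law, scaling from 5.04 m to 11.3 m:
(5.04/11.3)² = 0.1989, so 106 × 0.1989 = 21.08 R/h.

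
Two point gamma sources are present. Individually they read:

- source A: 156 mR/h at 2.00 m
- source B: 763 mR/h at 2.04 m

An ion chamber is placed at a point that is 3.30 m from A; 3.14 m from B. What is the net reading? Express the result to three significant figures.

Each source contributes Iᵢ·(dᵢ/rᵢ)²; contributions add.
A: 156 × (2.00/3.30)² = 57.30 mR/h
B: 763 × (2.04/3.14)² = 322.1 mR/h
Total = 57.30 + 322.1 = 379.4 mR/h.

379 mR/h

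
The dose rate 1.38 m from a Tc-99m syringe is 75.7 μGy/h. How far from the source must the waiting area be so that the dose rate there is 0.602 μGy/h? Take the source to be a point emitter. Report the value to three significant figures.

Using I₁d₁² = I₂d₂², d₂ = d₁·√(I₁/I₂).
I₁/I₂ = 75.7/0.602 = 125.7, so d₂ = 1.38 × √125.7 = 15.47 m.

15.5 m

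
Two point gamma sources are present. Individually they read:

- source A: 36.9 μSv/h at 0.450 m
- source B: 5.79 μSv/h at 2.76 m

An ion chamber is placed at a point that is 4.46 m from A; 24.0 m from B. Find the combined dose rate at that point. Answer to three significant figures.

Each source contributes Iᵢ·(dᵢ/rᵢ)²; contributions add.
A: 36.9 × (0.450/4.46)² = 0.3756 μSv/h
B: 5.79 × (2.76/24.0)² = 0.07657 μSv/h
Total = 0.3756 + 0.07657 = 0.4522 μSv/h.

0.452 μSv/h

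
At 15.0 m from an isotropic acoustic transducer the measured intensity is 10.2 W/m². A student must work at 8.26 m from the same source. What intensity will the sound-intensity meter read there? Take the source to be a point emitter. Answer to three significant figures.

Since intensity falls as 1/r², scaling from 15.0 m to 8.26 m:
10.2 × (15.0/8.26)² = 10.2 × 3.298 = 33.64 W/m².

33.6 W/m²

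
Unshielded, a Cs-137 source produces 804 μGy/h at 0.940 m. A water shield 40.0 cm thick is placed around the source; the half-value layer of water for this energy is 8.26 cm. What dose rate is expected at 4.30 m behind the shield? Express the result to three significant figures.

Distance alone: 804 × (0.940/4.30)² = 804 × 0.04779 = 38.42 μGy/h.
Shield: 40.0/8.26 = 4.843 half-value layers → attenuation 2^(−4.843) = 0.03484.
Combined: 38.42 × 0.03484 = 1.339 μGy/h.

1.34 μGy/h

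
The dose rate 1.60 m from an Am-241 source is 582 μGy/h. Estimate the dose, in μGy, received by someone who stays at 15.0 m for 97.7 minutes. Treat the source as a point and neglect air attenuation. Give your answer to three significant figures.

10.8 μGy

Using I₁d₁² = I₂d₂², rate at 15.0 m:
582 × (1.60/15.0)² = 582 × 0.01138 = 6.623 μGy/h.
Dose = rate × time = 6.623 μGy/h × 1.628 h = 10.78 μGy.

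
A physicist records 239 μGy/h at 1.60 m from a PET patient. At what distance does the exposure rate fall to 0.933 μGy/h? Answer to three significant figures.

By the inverse-square law, d₂ = d₁·√(I₁/I₂).
I₁/I₂ = 239/0.933 = 256.2, so d₂ = 1.60 × √256.2 = 25.61 m.

25.6 m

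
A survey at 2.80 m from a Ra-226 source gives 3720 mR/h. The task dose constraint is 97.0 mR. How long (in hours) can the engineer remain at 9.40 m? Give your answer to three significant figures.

0.294 h

Applying the 1/r² law, rate at 9.40 m:
(2.80/9.40)² = 0.08873, so 3720 × 0.08873 = 330.1 mR/h.
Stay time = 97.0 mR ÷ 330.1 mR/h = 0.2939 h.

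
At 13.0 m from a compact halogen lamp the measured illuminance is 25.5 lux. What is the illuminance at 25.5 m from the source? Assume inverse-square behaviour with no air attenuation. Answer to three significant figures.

Intensity scales as (d₁/d₂)², so scaling from 13.0 m to 25.5 m:
25.5 × (13.0/25.5)² = 25.5 × 0.2599 = 6.627 lux.

6.63 lux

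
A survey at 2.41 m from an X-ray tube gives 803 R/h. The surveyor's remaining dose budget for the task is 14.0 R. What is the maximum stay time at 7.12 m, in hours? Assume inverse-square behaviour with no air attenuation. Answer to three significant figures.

Using I₁d₁² = I₂d₂², rate at 7.12 m:
(2.41/7.12)² = 0.1146, so 803 × 0.1146 = 92.02 R/h.
Stay time = 14.0 R ÷ 92.02 R/h = 0.1521 h.

0.152 h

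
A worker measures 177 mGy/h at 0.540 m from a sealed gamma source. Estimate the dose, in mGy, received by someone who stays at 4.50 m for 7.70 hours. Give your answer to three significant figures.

19.6 mGy

Intensity scales as (d₁/d₂)², so rate at 4.50 m:
177 × (0.540/4.50)² = 177 × 0.01440 = 2.549 mGy/h.
Dose = rate × time = 2.549 mGy/h × 7.700 h = 19.63 mGy.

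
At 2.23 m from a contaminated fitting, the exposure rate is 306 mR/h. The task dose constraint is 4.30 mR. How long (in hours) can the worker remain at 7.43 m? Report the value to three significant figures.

0.156 h

Intensity scales as (d₁/d₂)², so rate at 7.43 m:
(2.23/7.43)² = 0.09008, so 306 × 0.09008 = 27.56 mR/h.
Stay time = 4.30 mR ÷ 27.56 mR/h = 0.1560 h.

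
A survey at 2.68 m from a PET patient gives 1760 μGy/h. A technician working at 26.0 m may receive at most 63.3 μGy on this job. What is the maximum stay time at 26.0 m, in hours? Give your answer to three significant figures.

3.39 h

Applying the 1/r² law, rate at 26.0 m:
(2.68/26.0)² = 0.01062, so 1760 × 0.01062 = 18.69 μGy/h.
Stay time = 63.3 μGy ÷ 18.69 μGy/h = 3.387 h.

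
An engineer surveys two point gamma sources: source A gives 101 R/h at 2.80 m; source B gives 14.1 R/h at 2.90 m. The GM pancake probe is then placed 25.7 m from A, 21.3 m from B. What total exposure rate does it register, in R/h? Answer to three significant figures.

1.46 R/h

By superposition, sum each source's inverse-square contribution:
A: 101 × (2.80/25.7)² = 1.199 R/h
B: 14.1 × (2.90/21.3)² = 0.2614 R/h
Total = 1.199 + 0.2614 = 1.460 R/h.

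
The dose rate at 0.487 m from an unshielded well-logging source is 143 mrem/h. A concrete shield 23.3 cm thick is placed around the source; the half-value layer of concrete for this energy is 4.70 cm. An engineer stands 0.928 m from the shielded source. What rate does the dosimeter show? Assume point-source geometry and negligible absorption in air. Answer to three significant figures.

1.27 mrem/h

Distance alone: (0.487/0.928)² = 0.2754, so 143 × 0.2754 = 39.38 mrem/h.
Shield: 23.3/4.70 = 4.957 half-value layers → attenuation 2^(−4.957) = 0.03220.
Combined: 39.38 × 0.03220 = 1.268 mrem/h.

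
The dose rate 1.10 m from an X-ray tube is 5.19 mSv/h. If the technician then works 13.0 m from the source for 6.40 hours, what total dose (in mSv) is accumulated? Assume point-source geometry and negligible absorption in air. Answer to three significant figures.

Intensity scales as (d₁/d₂)², so rate at 13.0 m:
5.19 × (1.10/13.0)² = 5.19 × 0.007160 = 0.03716 mSv/h.
Dose = rate × time = 0.03716 mSv/h × 6.400 h = 0.2378 mSv.

0.238 mSv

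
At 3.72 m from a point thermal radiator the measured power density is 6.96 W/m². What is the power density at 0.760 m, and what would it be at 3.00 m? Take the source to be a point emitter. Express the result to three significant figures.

167 W/m²; 10.7 W/m²

By the inverse-square law,
At 0.760 m: 6.96 × (3.72/0.760)² = 6.96 × 23.96 = 166.8 W/m²
At 3.00 m: 166.8 × (0.760/3.00)² = 166.8 × 0.06418 = 10.71 W/m².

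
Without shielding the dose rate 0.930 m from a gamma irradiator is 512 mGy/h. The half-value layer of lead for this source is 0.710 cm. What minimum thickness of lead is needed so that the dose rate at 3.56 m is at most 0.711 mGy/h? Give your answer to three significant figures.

At 3.56 m, distance alone gives 512 × (0.930/3.56)² = 512 × 0.06824 = 34.94 mGy/h.
Further attenuation needed: 34.94/0.711 = 49.14.
n = log₂(49.14) = 5.619 half-value layers.
Thickness = 5.619 × 0.710 cm = 3.989 cm.

3.99 cm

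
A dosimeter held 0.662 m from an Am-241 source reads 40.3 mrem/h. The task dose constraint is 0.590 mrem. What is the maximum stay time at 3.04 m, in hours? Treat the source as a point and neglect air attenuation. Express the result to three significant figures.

0.309 h

By the inverse-square law, rate at 3.04 m:
(0.662/3.04)² = 0.04742, so 40.3 × 0.04742 = 1.911 mrem/h.
Stay time = 0.590 mrem ÷ 1.911 mrem/h = 0.3087 h.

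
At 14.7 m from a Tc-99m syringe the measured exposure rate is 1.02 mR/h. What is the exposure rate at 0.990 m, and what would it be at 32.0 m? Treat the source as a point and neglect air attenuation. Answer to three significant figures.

225 mR/h; 0.215 mR/h

Intensity scales as (d₁/d₂)², so
At 0.990 m: 1.02 × (14.7/0.990)² = 1.02 × 220.5 = 224.9 mR/h
At 32.0 m: 224.9 × (0.990/32.0)² = 224.9 × 0.0009571 = 0.2153 mR/h.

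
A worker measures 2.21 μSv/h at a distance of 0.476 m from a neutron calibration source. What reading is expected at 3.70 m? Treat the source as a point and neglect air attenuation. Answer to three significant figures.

0.0366 μSv/h

Intensity scales as (d₁/d₂)², so the rate at 3.70 m is
2.21 × (0.476/3.70)² = 2.21 × 0.01655 = 0.03658 μSv/h.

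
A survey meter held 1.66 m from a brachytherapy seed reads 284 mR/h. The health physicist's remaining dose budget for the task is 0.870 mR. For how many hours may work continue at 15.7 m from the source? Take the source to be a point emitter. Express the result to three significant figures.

Intensity scales as (d₁/d₂)², so rate at 15.7 m:
284 × (1.66/15.7)² = 284 × 0.01118 = 3.175 mR/h.
Stay time = 0.870 mR ÷ 3.175 mR/h = 0.2740 h.

0.274 h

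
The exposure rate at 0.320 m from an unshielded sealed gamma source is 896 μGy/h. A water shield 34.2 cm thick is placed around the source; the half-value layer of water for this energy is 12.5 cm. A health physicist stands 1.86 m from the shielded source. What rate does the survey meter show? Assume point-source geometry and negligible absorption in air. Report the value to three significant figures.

Distance alone: 896 × (0.320/1.86)² = 896 × 0.02960 = 26.52 μGy/h.
Shield: 34.2/12.5 = 2.736 half-value layers → attenuation 2^(−2.736) = 0.1501.
Combined: 26.52 × 0.1501 = 3.981 μGy/h.

3.98 μGy/h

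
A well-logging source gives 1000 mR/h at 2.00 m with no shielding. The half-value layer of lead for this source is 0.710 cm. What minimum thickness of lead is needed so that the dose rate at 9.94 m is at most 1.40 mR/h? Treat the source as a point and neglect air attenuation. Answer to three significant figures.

At 9.94 m, distance alone gives (2.00/9.94)² = 0.04048, so 1000 × 0.04048 = 40.48 mR/h.
Further attenuation needed: 40.48/1.40 = 28.91.
n = log₂(28.91) = 4.853 half-value layers.
Thickness = 4.853 × 0.710 cm = 3.446 cm.

3.45 cm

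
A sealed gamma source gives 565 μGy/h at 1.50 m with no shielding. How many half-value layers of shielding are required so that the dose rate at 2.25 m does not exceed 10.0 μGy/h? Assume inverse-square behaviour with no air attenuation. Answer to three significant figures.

4.65 half-value layers

At 2.25 m, distance alone gives (1.50/2.25)² = 0.4444, so 565 × 0.4444 = 251.1 μGy/h.
Further attenuation needed: 251.1/10.0 = 25.11.
n = log₂(25.11) = 4.650 half-value layers.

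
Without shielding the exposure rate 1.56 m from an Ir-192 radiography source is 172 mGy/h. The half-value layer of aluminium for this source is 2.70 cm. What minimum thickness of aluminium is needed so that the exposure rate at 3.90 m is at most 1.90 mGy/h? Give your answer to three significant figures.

10.4 cm

At 3.90 m, distance alone gives 172 × (1.56/3.90)² = 172 × 0.1600 = 27.52 mGy/h.
Further attenuation needed: 27.52/1.90 = 14.48.
n = log₂(14.48) = 3.856 half-value layers.
Thickness = 3.856 × 2.70 cm = 10.41 cm.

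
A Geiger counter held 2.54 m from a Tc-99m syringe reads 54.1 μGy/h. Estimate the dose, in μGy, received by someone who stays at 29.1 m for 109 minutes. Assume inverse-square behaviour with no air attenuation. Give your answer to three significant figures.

0.749 μGy

Applying the 1/r² law, rate at 29.1 m:
54.1 × (2.54/29.1)² = 54.1 × 0.007619 = 0.4122 μGy/h.
Dose = rate × time = 0.4122 μGy/h × 1.817 h = 0.7490 μGy.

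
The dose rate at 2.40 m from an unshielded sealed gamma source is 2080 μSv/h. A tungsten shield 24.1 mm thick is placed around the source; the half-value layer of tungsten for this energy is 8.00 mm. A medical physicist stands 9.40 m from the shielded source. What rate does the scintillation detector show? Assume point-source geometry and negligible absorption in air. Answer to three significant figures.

Distance alone: 2080 × (2.40/9.40)² = 2080 × 0.06519 = 135.6 μSv/h.
Shield: 24.1/8.00 = 3.013 half-value layers → attenuation 2^(−3.013) = 0.1239.
Combined: 135.6 × 0.1239 = 16.80 μSv/h.

16.8 μSv/h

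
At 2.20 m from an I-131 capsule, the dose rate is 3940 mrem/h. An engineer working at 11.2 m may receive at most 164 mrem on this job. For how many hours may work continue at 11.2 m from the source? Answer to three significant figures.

1.08 h

Since intensity falls as 1/r², rate at 11.2 m:
(2.20/11.2)² = 0.03858, so 3940 × 0.03858 = 152.0 mrem/h.
Stay time = 164 mrem ÷ 152.0 mrem/h = 1.079 h.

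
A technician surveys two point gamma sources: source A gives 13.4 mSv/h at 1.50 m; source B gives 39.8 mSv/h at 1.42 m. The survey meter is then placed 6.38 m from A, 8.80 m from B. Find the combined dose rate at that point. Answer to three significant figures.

By superposition, sum each source's inverse-square contribution:
A: 13.4 × (1.50/6.38)² = 0.7407 mSv/h
B: 39.8 × (1.42/8.80)² = 1.036 mSv/h
Total = 0.7407 + 1.036 = 1.777 mSv/h.

1.78 mSv/h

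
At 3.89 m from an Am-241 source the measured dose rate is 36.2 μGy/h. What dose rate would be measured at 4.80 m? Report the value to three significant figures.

Intensity scales as (d₁/d₂)², so scaling from 3.89 m to 4.80 m:
(3.89/4.80)² = 0.6568, so 36.2 × 0.6568 = 23.78 μGy/h.

23.8 μGy/h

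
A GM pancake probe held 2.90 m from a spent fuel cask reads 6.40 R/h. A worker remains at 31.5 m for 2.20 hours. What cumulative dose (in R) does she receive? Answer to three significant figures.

0.119 R

By the inverse-square law, rate at 31.5 m:
(2.90/31.5)² = 0.008476, so 6.40 × 0.008476 = 0.05425 R/h.
Dose = rate × time = 0.05425 R/h × 2.200 h = 0.1194 R.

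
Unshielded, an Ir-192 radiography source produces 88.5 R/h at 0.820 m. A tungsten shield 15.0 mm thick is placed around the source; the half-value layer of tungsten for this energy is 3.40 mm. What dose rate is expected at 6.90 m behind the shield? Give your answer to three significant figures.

Distance alone: (0.820/6.90)² = 0.01412, so 88.5 × 0.01412 = 1.250 R/h.
Shield: 15.0/3.40 = 4.412 half-value layers → attenuation 2^(−4.412) = 0.04697.
Combined: 1.250 × 0.04697 = 0.05871 R/h.

0.0587 R/h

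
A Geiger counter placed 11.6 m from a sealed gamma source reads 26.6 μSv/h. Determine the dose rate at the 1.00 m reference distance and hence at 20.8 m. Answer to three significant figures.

3580 μSv/h; 8.27 μSv/h

Using I₁d₁² = I₂d₂²,
At 1.00 m: (11.6/1.00)² = 134.6, so 26.6 × 134.6 = 3580 μSv/h
At 20.8 m: (1.00/20.8)² = 0.002311, so 3580 × 0.002311 = 8.273 μSv/h.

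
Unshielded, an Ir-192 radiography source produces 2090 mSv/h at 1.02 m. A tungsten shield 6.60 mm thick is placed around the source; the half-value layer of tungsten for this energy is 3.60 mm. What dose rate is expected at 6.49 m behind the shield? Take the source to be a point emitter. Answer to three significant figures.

14.5 mSv/h

Distance alone: (1.02/6.49)² = 0.02470, so 2090 × 0.02470 = 51.62 mSv/h.
Shield: 6.60/3.60 = 1.833 half-value layers → attenuation 2^(−1.833) = 0.2807.
Combined: 51.62 × 0.2807 = 14.49 mSv/h.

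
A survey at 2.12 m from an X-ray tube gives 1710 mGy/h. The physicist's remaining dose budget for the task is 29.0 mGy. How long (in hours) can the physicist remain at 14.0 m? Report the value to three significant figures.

Since intensity falls as 1/r², rate at 14.0 m:
(2.12/14.0)² = 0.02293, so 1710 × 0.02293 = 39.21 mGy/h.
Stay time = 29.0 mGy ÷ 39.21 mGy/h = 0.7396 h.

0.740 h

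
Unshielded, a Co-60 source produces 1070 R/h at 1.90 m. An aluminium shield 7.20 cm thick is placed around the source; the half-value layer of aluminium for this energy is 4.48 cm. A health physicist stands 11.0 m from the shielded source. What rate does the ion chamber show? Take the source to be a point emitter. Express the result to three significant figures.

10.5 R/h

Distance alone: (1.90/11.0)² = 0.02983, so 1070 × 0.02983 = 31.92 R/h.
Shield: 7.20/4.48 = 1.607 half-value layers → attenuation 2^(−1.607) = 0.3283.
Combined: 31.92 × 0.3283 = 10.48 R/h.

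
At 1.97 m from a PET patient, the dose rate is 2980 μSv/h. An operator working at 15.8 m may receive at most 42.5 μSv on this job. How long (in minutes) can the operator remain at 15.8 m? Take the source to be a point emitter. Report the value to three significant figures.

55.0 min

By the inverse-square law, rate at 15.8 m:
2980 × (1.97/15.8)² = 2980 × 0.01555 = 46.34 μSv/h.
Stay time = 42.5 μSv ÷ 46.34 μSv/h = 0.9171 h = 55.03 min.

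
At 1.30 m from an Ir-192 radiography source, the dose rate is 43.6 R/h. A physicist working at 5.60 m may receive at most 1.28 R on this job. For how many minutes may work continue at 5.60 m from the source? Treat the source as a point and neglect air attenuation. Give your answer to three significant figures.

Since intensity falls as 1/r², rate at 5.60 m:
43.6 × (1.30/5.60)² = 43.6 × 0.05389 = 2.350 R/h.
Stay time = 1.28 R ÷ 2.350 R/h = 0.5447 h = 32.68 min.

32.7 min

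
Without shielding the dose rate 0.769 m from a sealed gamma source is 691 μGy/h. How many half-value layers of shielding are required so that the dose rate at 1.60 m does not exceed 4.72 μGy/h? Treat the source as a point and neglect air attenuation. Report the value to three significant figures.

At 1.60 m, distance alone gives (0.769/1.60)² = 0.2310, so 691 × 0.2310 = 159.6 μGy/h.
Further attenuation needed: 159.6/4.72 = 33.81.
n = log₂(33.81) = 5.079 half-value layers.

5.08 half-value layers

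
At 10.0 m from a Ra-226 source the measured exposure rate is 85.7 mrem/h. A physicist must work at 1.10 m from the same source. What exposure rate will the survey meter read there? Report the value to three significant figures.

7080 mrem/h

Using I₁d₁² = I₂d₂², scaling from 10.0 m to 1.10 m:
(10.0/1.10)² = 82.64, so 85.7 × 82.64 = 7082 mrem/h.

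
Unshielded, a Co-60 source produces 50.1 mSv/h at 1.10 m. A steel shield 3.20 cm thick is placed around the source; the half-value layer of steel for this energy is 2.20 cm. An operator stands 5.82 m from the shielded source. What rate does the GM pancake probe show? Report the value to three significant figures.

0.653 mSv/h

Distance alone: (1.10/5.82)² = 0.03572, so 50.1 × 0.03572 = 1.790 mSv/h.
Shield: 3.20/2.20 = 1.455 half-value layers → attenuation 2^(−1.455) = 0.3648.
Combined: 1.790 × 0.3648 = 0.6530 mSv/h.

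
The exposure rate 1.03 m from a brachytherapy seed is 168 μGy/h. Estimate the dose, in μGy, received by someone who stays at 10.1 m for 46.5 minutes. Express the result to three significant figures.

Using I₁d₁² = I₂d₂², rate at 10.1 m:
(1.03/10.1)² = 0.01040, so 168 × 0.01040 = 1.747 μGy/h.
Dose = rate × time = 1.747 μGy/h × 0.7750 h = 1.354 μGy.

1.35 μGy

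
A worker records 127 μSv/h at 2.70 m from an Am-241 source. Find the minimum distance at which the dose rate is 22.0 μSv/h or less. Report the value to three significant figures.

6.49 m

By the inverse-square law, d₂ = d₁·√(I₁/I₂).
I₁/I₂ = 127/22.0 = 5.773, so d₂ = 2.70 × √5.773 = 6.487 m.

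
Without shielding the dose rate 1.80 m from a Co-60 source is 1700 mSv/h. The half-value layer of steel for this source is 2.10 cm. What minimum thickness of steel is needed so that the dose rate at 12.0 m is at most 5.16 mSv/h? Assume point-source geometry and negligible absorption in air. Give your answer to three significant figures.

At 12.0 m, distance alone gives (1.80/12.0)² = 0.02250, so 1700 × 0.02250 = 38.25 mSv/h.
Further attenuation needed: 38.25/5.16 = 7.413.
n = log₂(7.413) = 2.890 half-value layers.
Thickness = 2.890 × 2.10 cm = 6.069 cm.

6.07 cm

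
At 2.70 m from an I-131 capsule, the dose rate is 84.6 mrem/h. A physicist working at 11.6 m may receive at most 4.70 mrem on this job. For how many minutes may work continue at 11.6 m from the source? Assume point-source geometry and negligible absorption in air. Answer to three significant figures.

61.5 min

Applying the 1/r² law, rate at 11.6 m:
(2.70/11.6)² = 0.05418, so 84.6 × 0.05418 = 4.584 mrem/h.
Stay time = 4.70 mrem ÷ 4.584 mrem/h = 1.025 h = 61.50 min.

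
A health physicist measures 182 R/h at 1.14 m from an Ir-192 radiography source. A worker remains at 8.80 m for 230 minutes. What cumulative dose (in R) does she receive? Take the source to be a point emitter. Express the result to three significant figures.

Intensity scales as (d₁/d₂)², so rate at 8.80 m:
182 × (1.14/8.80)² = 182 × 0.01678 = 3.054 R/h.
Dose = rate × time = 3.054 R/h × 3.833 h = 11.71 R.

11.7 R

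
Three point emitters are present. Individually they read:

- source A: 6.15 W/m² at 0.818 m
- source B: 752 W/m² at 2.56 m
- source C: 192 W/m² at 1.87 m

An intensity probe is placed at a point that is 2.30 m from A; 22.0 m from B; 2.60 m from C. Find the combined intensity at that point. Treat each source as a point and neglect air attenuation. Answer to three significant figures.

110 W/m²

By superposition, sum each source's inverse-square contribution:
A: 6.15 × (0.818/2.30)² = 0.7779 W/m²
B: 752 × (2.56/22.0)² = 10.18 W/m²
C: 192 × (1.87/2.60)² = 99.32 W/m²
Total = 0.7779 + 10.18 + 99.32 = 110.3 W/m².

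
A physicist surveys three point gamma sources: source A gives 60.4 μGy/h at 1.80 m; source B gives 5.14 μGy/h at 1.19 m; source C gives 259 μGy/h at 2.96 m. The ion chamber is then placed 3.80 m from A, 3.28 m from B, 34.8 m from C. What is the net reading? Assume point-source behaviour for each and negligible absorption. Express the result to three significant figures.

16.1 μGy/h

Each source contributes Iᵢ·(dᵢ/rᵢ)²; contributions add.
A: 60.4 × (1.80/3.80)² = 13.55 μGy/h
B: 5.14 × (1.19/3.28)² = 0.6766 μGy/h
C: 259 × (2.96/34.8)² = 1.874 μGy/h
Total = 13.55 + 0.6766 + 1.874 = 16.10 μGy/h.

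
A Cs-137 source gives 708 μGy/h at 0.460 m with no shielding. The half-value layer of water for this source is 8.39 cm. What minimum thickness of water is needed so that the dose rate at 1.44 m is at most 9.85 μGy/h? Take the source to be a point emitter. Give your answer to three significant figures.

24.1 cm

At 1.44 m, distance alone gives 708 × (0.460/1.44)² = 708 × 0.1020 = 72.22 μGy/h.
Further attenuation needed: 72.22/9.85 = 7.332.
n = log₂(7.332) = 2.874 half-value layers.
Thickness = 2.874 × 8.39 cm = 24.11 cm.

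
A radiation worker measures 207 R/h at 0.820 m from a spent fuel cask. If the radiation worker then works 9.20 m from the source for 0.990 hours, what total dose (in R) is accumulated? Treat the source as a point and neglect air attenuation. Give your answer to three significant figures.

1.63 R

Applying the 1/r² law, rate at 9.20 m:
(0.820/9.20)² = 0.007944, so 207 × 0.007944 = 1.644 R/h.
Dose = rate × time = 1.644 R/h × 0.9900 h = 1.628 R.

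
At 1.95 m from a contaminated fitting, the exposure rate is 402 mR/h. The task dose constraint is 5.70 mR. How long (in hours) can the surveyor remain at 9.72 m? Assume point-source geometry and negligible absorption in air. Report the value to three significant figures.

By the inverse-square law, rate at 9.72 m:
(1.95/9.72)² = 0.04025, so 402 × 0.04025 = 16.18 mR/h.
Stay time = 5.70 mR ÷ 16.18 mR/h = 0.3523 h.

0.352 h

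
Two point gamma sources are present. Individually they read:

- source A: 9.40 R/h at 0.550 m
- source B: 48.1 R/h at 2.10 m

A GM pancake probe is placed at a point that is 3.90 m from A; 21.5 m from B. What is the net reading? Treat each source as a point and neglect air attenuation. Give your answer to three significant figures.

0.646 R/h

By superposition, sum each source's inverse-square contribution:
A: 9.40 × (0.550/3.90)² = 0.1869 R/h
B: 48.1 × (2.10/21.5)² = 0.4589 R/h
Total = 0.1869 + 0.4589 = 0.6458 R/h.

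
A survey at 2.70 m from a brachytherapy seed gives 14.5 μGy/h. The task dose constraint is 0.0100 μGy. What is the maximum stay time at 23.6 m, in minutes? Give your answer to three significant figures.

3.16 min

Applying the 1/r² law, rate at 23.6 m:
(2.70/23.6)² = 0.01309, so 14.5 × 0.01309 = 0.1898 μGy/h.
Stay time = 0.0100 μGy ÷ 0.1898 μGy/h = 0.05269 h = 3.161 min.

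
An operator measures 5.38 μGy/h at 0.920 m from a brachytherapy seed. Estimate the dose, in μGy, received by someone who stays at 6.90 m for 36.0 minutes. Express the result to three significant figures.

By the inverse-square law, rate at 6.90 m:
(0.920/6.90)² = 0.01778, so 5.38 × 0.01778 = 0.09566 μGy/h.
Dose = rate × time = 0.09566 μGy/h × 0.6000 h = 0.05740 μGy.

0.0574 μGy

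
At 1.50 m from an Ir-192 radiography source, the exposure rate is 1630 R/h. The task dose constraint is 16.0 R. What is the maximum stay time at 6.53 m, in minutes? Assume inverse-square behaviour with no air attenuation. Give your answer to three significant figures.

11.2 min

Applying the 1/r² law, rate at 6.53 m:
1630 × (1.50/6.53)² = 1630 × 0.05277 = 86.02 R/h.
Stay time = 16.0 R ÷ 86.02 R/h = 0.1860 h = 11.16 min.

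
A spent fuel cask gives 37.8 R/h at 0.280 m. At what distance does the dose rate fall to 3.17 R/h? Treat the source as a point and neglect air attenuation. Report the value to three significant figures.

Applying the 1/r² law, d₂ = d₁·√(I₁/I₂).
I₁/I₂ = 37.8/3.17 = 11.92, so d₂ = 0.280 × √11.92 = 0.9667 m.

0.967 m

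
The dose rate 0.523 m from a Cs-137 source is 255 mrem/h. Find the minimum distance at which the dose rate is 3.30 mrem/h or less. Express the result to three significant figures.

Since intensity falls as 1/r², d₂ = d₁·√(I₁/I₂).
I₁/I₂ = 255/3.30 = 77.27, so d₂ = 0.523 × √77.27 = 4.597 m.

4.60 m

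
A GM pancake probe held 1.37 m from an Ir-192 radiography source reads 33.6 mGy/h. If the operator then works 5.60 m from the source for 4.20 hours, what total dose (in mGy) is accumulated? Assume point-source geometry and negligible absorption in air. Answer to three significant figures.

Applying the 1/r² law, rate at 5.60 m:
33.6 × (1.37/5.60)² = 33.6 × 0.05985 = 2.011 mGy/h.
Dose = rate × time = 2.011 mGy/h × 4.200 h = 8.446 mGy.

8.45 mGy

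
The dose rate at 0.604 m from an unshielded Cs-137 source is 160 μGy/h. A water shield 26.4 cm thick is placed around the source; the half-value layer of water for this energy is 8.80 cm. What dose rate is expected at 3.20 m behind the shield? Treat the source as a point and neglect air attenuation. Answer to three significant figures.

0.713 μGy/h

Distance alone: (0.604/3.20)² = 0.03563, so 160 × 0.03563 = 5.701 μGy/h.
Shield: 26.4/8.80 = 3.000 half-value layers → attenuation 2^(−3.000) = 0.1250.
Combined: 5.701 × 0.1250 = 0.7126 μGy/h.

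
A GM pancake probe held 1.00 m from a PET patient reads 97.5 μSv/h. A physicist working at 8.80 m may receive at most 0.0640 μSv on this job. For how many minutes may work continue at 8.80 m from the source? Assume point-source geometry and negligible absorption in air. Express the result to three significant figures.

3.05 min

By the inverse-square law, rate at 8.80 m:
97.5 × (1.00/8.80)² = 97.5 × 0.01291 = 1.259 μSv/h.
Stay time = 0.0640 μSv ÷ 1.259 μSv/h = 0.05083 h = 3.050 min.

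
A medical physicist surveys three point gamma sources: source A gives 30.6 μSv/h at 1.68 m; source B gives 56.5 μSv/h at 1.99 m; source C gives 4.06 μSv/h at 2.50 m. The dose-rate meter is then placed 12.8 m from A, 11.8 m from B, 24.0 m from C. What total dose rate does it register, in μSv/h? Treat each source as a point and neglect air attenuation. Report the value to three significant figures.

2.18 μSv/h

By superposition, sum each source's inverse-square contribution:
A: 30.6 × (1.68/12.8)² = 0.5271 μSv/h
B: 56.5 × (1.99/11.8)² = 1.607 μSv/h
C: 4.06 × (2.50/24.0)² = 0.04405 μSv/h
Total = 0.5271 + 1.607 + 0.04405 = 2.178 μSv/h.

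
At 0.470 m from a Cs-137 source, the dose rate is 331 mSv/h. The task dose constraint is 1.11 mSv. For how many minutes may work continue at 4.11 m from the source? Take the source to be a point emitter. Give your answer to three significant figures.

By the inverse-square law, rate at 4.11 m:
(0.470/4.11)² = 0.01308, so 331 × 0.01308 = 4.329 mSv/h.
Stay time = 1.11 mSv ÷ 4.329 mSv/h = 0.2564 h = 15.38 min.

15.4 min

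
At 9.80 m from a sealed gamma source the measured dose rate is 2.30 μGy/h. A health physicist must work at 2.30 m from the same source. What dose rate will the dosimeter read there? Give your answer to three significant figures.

41.8 μGy/h

Intensity scales as (d₁/d₂)², so scaling from 9.80 m to 2.30 m:
2.30 × (9.80/2.30)² = 2.30 × 18.16 = 41.77 μGy/h.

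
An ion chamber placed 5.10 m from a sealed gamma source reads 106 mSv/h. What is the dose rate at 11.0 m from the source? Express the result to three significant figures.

22.8 mSv/h

Using I₁d₁² = I₂d₂², scaling from 5.10 m to 11.0 m:
(5.10/11.0)² = 0.2150, so 106 × 0.2150 = 22.79 mSv/h.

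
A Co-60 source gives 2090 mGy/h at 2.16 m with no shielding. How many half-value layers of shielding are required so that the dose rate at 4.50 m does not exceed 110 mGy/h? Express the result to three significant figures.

2.13 half-value layers

At 4.50 m, distance alone gives (2.16/4.50)² = 0.2304, so 2090 × 0.2304 = 481.5 mGy/h.
Further attenuation needed: 481.5/110 = 4.377.
n = log₂(4.377) = 2.130 half-value layers.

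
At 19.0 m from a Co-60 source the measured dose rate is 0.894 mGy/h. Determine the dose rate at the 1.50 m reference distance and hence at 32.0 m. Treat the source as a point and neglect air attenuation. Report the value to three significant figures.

Since intensity falls as 1/r²,
At 1.50 m: (19.0/1.50)² = 160.4, so 0.894 × 160.4 = 143.4 mGy/h
At 32.0 m: (1.50/32.0)² = 0.002197, so 143.4 × 0.002197 = 0.3150 mGy/h.

143 mGy/h; 0.315 mGy/h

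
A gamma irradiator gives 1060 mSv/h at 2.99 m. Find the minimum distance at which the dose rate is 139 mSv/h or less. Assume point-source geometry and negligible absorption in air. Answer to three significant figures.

Using I₁d₁² = I₂d₂², d₂ = d₁·√(I₁/I₂).
I₁/I₂ = 1060/139 = 7.626, so d₂ = 2.99 × √7.626 = 8.257 m.

8.26 m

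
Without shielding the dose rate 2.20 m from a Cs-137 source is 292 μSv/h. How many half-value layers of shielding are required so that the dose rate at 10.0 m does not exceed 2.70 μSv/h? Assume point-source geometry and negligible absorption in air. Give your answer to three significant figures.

At 10.0 m, distance alone gives 292 × (2.20/10.0)² = 292 × 0.04840 = 14.13 μSv/h.
Further attenuation needed: 14.13/2.70 = 5.233.
n = log₂(5.233) = 2.388 half-value layers.

2.39 half-value layers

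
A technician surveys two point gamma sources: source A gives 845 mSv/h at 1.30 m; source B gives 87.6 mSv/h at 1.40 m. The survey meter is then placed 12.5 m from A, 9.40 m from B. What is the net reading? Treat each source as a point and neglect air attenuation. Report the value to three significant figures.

11.1 mSv/h

Each source contributes Iᵢ·(dᵢ/rᵢ)²; contributions add.
A: 845 × (1.30/12.5)² = 9.140 mSv/h
B: 87.6 × (1.40/9.40)² = 1.943 mSv/h
Total = 9.140 + 1.943 = 11.08 mSv/h.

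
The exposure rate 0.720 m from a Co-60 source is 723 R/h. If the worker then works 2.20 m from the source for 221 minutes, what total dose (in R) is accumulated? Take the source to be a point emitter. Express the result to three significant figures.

By the inverse-square law, rate at 2.20 m:
723 × (0.720/2.20)² = 723 × 0.1071 = 77.43 R/h.
Dose = rate × time = 77.43 R/h × 3.683 h = 285.2 R.

285 R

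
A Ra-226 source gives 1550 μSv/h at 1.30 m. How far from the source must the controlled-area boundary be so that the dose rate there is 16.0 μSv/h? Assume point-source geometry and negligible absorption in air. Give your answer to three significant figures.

Using I₁d₁² = I₂d₂², d₂ = d₁·√(I₁/I₂).
I₁/I₂ = 1550/16.0 = 96.88, so d₂ = 1.30 × √96.88 = 12.80 m.

12.8 m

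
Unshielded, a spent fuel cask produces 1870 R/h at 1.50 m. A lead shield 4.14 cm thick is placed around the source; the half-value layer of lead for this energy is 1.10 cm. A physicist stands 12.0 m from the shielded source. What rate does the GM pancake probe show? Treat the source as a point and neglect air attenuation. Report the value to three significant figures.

2.15 R/h

Distance alone: 1870 × (1.50/12.0)² = 1870 × 0.01562 = 29.21 R/h.
Shield: 4.14/1.10 = 3.764 half-value layers → attenuation 2^(−3.764) = 0.07361.
Combined: 29.21 × 0.07361 = 2.150 R/h.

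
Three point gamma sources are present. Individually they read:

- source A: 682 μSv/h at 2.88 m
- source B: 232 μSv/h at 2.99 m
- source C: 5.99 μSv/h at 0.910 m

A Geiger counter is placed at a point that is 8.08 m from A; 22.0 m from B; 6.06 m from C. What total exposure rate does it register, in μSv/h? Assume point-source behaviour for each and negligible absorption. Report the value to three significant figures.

91.1 μSv/h

Each source contributes Iᵢ·(dᵢ/rᵢ)²; contributions add.
A: 682 × (2.88/8.08)² = 86.65 μSv/h
B: 232 × (2.99/22.0)² = 4.285 μSv/h
C: 5.99 × (0.910/6.06)² = 0.1351 μSv/h
Total = 86.65 + 4.285 + 0.1351 = 91.07 μSv/h.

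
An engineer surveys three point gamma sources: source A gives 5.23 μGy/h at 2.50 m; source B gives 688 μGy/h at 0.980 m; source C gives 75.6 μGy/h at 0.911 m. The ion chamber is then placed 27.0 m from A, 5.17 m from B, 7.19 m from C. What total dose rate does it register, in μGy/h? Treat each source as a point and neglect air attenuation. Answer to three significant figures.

Each source contributes Iᵢ·(dᵢ/rᵢ)²; contributions add.
A: 5.23 × (2.50/27.0)² = 0.04484 μGy/h
B: 688 × (0.980/5.17)² = 24.72 μGy/h
C: 75.6 × (0.911/7.19)² = 1.214 μGy/h
Total = 0.04484 + 24.72 + 1.214 = 25.98 μGy/h.

26.0 μGy/h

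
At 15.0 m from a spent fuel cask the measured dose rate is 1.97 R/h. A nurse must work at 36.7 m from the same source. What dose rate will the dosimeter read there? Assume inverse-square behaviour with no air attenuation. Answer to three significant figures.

0.329 R/h

By the inverse-square law, scaling from 15.0 m to 36.7 m:
(15.0/36.7)² = 0.1671, so 1.97 × 0.1671 = 0.3292 R/h.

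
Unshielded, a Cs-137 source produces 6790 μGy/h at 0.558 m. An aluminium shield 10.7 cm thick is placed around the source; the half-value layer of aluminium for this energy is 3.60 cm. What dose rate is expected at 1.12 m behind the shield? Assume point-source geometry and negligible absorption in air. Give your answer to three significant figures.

215 μGy/h

Distance alone: (0.558/1.12)² = 0.2482, so 6790 × 0.2482 = 1685 μGy/h.
Shield: 10.7/3.60 = 2.972 half-value layers → attenuation 2^(−2.972) = 0.1274.
Combined: 1685 × 0.1274 = 214.7 μGy/h.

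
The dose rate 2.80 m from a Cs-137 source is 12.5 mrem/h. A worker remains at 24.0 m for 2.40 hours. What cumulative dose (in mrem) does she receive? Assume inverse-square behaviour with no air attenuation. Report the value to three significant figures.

By the inverse-square law, rate at 24.0 m:
(2.80/24.0)² = 0.01361, so 12.5 × 0.01361 = 0.1701 mrem/h.
Dose = rate × time = 0.1701 mrem/h × 2.400 h = 0.4082 mrem.

0.408 mrem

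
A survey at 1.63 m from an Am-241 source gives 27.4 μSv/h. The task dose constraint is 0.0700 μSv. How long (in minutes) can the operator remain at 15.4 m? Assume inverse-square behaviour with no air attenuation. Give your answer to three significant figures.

Using I₁d₁² = I₂d₂², rate at 15.4 m:
27.4 × (1.63/15.4)² = 27.4 × 0.01120 = 0.3069 μSv/h.
Stay time = 0.0700 μSv ÷ 0.3069 μSv/h = 0.2281 h = 13.69 min.

13.7 min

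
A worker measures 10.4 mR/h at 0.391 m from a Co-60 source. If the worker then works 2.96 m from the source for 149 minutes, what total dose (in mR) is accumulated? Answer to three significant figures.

Since intensity falls as 1/r², rate at 2.96 m:
(0.391/2.96)² = 0.01745, so 10.4 × 0.01745 = 0.1815 mR/h.
Dose = rate × time = 0.1815 mR/h × 2.483 h = 0.4507 mR.

0.451 mR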